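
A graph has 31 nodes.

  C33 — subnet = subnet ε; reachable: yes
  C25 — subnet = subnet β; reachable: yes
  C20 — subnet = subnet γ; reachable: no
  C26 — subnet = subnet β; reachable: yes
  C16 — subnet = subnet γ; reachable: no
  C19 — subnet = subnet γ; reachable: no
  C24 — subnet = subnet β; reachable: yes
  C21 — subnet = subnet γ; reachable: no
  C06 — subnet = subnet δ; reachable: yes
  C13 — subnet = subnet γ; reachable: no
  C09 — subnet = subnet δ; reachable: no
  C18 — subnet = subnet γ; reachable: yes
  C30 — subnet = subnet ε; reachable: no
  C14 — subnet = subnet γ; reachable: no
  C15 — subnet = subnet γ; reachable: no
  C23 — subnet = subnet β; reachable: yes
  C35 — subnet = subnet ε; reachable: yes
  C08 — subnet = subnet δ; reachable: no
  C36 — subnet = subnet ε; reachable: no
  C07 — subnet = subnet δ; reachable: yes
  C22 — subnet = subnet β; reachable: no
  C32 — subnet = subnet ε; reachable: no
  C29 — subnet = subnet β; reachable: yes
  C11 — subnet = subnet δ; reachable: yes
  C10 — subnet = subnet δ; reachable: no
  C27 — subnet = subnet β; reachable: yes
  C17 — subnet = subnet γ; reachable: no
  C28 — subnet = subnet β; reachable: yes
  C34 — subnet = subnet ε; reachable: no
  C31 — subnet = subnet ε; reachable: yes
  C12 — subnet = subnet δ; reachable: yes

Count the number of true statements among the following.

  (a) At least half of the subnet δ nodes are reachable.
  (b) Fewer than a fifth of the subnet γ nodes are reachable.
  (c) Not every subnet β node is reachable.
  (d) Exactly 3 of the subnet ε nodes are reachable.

(a) subnet δ: |A| = 7, |A ∩ B| = 4; needs |A ∩ B| ≥ |A ∖ B| — true.
(b) subnet γ: |A| = 9, |A ∩ B| = 1; needs |A ∩ B| / |A| < 1/5 — true.
(c) subnet β: |A| = 8, |A ∩ B| = 7; needs A ⊄ B (|A ∖ B| ≥ 1) — true.
(d) subnet ε: |A| = 7, |A ∩ B| = 3; needs |A ∩ B| = 3 — true.

4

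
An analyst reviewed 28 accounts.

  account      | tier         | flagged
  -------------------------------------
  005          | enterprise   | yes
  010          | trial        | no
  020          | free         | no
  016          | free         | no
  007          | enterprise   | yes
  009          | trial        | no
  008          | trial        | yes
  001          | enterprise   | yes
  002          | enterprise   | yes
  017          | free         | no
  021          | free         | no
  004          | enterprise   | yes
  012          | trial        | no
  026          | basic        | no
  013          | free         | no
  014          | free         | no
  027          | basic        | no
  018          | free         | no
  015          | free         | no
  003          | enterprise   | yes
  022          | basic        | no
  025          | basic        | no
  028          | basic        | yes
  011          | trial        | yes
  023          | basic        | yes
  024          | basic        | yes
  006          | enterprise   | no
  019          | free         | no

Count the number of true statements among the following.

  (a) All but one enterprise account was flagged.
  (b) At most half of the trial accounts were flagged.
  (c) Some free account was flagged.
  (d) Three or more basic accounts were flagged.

(a) enterprise: |A| = 7, |A ∩ B| = 6; needs |A ∖ B| = 1 — true.
(b) trial: |A| = 5, |A ∩ B| = 2; needs |A ∩ B| ≤ |A ∖ B| — true.
(c) free: |A| = 9, |A ∩ B| = 0; needs A ∩ B ≠ ∅ (|A ∩ B| ≥ 1) — false.
(d) basic: |A| = 7, |A ∩ B| = 3; needs |A ∩ B| ≥ 3 — true.

3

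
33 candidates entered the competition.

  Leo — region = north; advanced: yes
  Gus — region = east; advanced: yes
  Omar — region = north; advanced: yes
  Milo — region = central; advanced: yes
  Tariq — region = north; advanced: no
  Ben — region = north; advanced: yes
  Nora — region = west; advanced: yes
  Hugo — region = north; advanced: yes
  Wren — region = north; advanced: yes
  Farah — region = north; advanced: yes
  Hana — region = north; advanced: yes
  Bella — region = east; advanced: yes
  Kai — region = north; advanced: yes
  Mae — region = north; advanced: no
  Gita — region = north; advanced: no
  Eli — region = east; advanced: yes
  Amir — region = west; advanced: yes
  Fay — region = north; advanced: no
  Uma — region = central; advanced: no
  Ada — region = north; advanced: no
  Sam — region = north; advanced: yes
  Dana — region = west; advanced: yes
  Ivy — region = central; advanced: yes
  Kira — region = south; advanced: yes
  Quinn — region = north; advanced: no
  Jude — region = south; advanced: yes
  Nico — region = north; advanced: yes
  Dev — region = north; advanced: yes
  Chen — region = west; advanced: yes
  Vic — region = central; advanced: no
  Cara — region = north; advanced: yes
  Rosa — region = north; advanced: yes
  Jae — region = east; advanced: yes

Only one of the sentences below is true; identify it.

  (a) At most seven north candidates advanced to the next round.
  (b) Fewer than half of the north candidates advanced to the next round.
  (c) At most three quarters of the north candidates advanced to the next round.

|A| = 19, |A ∩ B| = 13, |A ∖ B| = 6.
(a) requires |A ∩ B| ≤ 7: false.
(b) requires |A ∩ B| < |A ∖ B|: false.
(c) requires |A ∩ B| / |A| ≤ 3/4: true.

(c)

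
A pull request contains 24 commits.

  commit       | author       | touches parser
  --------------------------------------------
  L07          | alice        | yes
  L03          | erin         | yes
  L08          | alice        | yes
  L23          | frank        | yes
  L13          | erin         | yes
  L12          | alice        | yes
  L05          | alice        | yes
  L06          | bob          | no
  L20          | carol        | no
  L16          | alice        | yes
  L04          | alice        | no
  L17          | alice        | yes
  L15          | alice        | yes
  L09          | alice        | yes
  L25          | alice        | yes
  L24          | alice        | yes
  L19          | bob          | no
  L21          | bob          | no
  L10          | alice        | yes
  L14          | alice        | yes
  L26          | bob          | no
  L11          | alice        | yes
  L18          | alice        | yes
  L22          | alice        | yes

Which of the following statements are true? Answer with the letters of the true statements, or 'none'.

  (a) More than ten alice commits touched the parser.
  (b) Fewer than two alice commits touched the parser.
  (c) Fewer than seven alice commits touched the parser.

|A| = 16, |A ∩ B| = 15, |A ∖ B| = 1.
(a) |A ∩ B| > 10: holds.
(b) |A ∩ B| < 2: fails.
(c) |A ∩ B| < 7: fails.

(a)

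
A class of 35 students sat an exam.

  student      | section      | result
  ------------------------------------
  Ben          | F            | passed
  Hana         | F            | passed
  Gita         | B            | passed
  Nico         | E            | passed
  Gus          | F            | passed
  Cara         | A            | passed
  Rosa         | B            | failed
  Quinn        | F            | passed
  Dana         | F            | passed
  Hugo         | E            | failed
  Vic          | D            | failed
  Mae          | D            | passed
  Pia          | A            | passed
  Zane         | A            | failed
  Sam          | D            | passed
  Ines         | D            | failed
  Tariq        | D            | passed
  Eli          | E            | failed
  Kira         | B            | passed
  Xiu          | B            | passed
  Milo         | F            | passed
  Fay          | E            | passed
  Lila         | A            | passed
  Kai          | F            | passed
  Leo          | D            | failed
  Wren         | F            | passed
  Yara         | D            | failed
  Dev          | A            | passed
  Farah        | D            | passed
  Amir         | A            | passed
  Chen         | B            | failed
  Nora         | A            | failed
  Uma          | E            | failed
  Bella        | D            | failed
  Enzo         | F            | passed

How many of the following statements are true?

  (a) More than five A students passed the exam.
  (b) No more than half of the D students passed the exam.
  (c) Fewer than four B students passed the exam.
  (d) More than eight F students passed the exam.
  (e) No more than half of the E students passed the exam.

4

(a) A: |A| = 7, |A ∩ B| = 5; needs |A ∩ B| > 5 — false.
(b) D: |A| = 9, |A ∩ B| = 4; needs |A ∩ B| ≤ |A ∖ B| — true.
(c) B: |A| = 5, |A ∩ B| = 3; needs |A ∩ B| < 4 — true.
(d) F: |A| = 9, |A ∩ B| = 9; needs |A ∩ B| > 8 — true.
(e) E: |A| = 5, |A ∩ B| = 2; needs |A ∩ B| ≤ |A ∖ B| — true.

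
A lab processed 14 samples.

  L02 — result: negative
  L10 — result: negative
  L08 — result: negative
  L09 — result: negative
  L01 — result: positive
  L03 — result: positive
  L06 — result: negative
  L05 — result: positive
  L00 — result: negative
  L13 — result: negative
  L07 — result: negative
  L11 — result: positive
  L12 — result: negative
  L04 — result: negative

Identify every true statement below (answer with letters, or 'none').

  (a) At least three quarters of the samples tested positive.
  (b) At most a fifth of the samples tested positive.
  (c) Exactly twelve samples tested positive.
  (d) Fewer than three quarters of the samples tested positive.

|A| = 14, |A ∩ B| = 4, |A ∖ B| = 10.
(a) |A ∩ B| / |A| ≥ 3/4: fails.
(b) |A ∩ B| / |A| ≤ 1/5: fails.
(c) |A ∩ B| = 12: fails.
(d) |A ∩ B| / |A| < 3/4: holds.

(d)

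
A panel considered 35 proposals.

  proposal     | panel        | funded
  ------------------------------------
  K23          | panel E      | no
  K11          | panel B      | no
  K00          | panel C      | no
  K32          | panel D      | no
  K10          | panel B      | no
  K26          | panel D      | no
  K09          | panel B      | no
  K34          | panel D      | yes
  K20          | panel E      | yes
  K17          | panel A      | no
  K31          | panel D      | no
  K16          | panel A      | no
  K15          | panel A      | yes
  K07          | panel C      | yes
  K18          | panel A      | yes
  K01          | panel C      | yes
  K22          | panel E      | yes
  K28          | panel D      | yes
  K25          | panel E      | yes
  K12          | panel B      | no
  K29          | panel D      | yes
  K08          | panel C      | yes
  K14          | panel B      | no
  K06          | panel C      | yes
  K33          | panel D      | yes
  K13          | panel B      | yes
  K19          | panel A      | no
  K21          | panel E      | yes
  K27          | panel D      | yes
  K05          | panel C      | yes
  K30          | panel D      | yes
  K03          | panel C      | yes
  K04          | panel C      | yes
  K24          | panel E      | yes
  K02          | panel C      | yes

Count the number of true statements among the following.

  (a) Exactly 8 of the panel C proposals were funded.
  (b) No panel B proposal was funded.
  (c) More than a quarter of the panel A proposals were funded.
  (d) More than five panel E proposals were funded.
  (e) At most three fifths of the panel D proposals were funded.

2

(a) panel C: |A| = 9, |A ∩ B| = 8; needs |A ∩ B| = 8 — true.
(b) panel B: |A| = 6, |A ∩ B| = 1; needs A ∩ B = ∅ (|A ∩ B| = 0) — false.
(c) panel A: |A| = 5, |A ∩ B| = 2; needs |A ∩ B| / |A| > 1/4 — true.
(d) panel E: |A| = 6, |A ∩ B| = 5; needs |A ∩ B| > 5 — false.
(e) panel D: |A| = 9, |A ∩ B| = 6; needs |A ∩ B| / |A| ≤ 3/5 — false.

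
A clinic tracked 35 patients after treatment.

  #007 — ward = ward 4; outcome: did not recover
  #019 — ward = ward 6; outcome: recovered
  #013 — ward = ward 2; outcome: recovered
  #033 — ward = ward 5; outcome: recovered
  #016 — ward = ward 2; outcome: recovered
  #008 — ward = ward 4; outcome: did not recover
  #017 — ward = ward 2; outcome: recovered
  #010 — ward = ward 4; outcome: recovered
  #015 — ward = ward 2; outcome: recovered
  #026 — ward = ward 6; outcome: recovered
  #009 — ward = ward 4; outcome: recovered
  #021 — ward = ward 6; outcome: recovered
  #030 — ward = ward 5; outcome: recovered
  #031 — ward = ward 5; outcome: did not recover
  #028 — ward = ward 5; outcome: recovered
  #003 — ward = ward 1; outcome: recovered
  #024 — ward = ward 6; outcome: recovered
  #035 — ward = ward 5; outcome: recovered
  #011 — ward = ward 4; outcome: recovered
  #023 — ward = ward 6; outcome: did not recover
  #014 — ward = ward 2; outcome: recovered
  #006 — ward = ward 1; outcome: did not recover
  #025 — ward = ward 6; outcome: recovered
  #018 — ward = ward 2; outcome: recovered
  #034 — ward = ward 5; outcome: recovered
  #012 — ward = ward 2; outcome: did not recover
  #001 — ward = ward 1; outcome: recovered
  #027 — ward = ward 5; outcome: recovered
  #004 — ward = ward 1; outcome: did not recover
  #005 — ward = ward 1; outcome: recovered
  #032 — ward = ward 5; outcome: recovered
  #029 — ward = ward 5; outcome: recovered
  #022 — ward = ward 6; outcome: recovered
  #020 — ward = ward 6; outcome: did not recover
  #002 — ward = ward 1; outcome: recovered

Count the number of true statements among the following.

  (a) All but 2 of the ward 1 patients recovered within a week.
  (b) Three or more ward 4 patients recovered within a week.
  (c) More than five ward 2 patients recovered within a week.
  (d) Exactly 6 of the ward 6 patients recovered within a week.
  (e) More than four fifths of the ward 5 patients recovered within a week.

(a) ward 1: |A| = 6, |A ∩ B| = 4; needs |A ∖ B| = 2 — true.
(b) ward 4: |A| = 5, |A ∩ B| = 3; needs |A ∩ B| ≥ 3 — true.
(c) ward 2: |A| = 7, |A ∩ B| = 6; needs |A ∩ B| > 5 — true.
(d) ward 6: |A| = 8, |A ∩ B| = 6; needs |A ∩ B| = 6 — true.
(e) ward 5: |A| = 9, |A ∩ B| = 8; needs |A ∩ B| / |A| > 4/5 — true.

5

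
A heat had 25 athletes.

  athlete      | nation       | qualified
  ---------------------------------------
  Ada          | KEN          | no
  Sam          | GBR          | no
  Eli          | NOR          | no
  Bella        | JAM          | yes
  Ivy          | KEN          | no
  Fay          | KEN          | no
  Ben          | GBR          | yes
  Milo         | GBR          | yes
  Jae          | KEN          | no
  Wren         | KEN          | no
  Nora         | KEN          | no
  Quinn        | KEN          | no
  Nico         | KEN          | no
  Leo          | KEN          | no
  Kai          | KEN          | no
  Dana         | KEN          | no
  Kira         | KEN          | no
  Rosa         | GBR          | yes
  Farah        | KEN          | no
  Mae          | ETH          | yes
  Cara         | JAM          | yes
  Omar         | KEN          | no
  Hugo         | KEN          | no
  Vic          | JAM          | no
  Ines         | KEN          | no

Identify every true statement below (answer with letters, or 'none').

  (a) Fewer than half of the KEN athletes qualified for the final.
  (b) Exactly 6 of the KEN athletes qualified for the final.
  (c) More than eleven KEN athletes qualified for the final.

|A| = 16, |A ∩ B| = 0, |A ∖ B| = 16.
(a) |A ∩ B| < |A ∖ B|: holds.
(b) |A ∩ B| = 6: fails.
(c) |A ∩ B| > 11: fails.

(a)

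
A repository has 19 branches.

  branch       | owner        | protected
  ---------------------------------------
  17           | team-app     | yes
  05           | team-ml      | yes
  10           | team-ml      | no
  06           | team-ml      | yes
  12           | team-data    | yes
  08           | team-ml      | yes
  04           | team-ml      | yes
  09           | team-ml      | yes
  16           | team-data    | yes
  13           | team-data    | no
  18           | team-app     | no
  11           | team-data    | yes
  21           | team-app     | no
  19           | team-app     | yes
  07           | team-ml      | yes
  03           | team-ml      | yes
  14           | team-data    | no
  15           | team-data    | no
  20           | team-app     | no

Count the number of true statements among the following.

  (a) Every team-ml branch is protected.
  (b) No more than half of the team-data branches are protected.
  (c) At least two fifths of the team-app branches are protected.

2

(a) team-ml: |A| = 8, |A ∩ B| = 7; needs A ⊆ B, i.e. every element of A is in B (|A ∖ B| = 0) — false.
(b) team-data: |A| = 6, |A ∩ B| = 3; needs |A ∩ B| ≤ |A ∖ B| — true.
(c) team-app: |A| = 5, |A ∩ B| = 2; needs |A ∩ B| / |A| ≥ 2/5 — true.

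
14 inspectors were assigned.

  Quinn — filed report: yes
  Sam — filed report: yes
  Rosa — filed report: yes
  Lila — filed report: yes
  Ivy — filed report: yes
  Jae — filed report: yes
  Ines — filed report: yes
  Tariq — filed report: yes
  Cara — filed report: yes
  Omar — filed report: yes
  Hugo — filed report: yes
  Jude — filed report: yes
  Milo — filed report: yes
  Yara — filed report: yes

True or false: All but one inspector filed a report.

'All but one inspector filed a report' holds iff |A ∖ B| = 1.
A (the restrictor) = {Quinn, Sam, Rosa, Lila, Ivy, Jae, Ines, Tariq, Cara, Omar, Hugo, Jude, Milo, Yara}, |A| = 14.
A ∖ B = {}, so |A ∖ B| = 0.
|A ∖ B| = 0, so the statement is false.

False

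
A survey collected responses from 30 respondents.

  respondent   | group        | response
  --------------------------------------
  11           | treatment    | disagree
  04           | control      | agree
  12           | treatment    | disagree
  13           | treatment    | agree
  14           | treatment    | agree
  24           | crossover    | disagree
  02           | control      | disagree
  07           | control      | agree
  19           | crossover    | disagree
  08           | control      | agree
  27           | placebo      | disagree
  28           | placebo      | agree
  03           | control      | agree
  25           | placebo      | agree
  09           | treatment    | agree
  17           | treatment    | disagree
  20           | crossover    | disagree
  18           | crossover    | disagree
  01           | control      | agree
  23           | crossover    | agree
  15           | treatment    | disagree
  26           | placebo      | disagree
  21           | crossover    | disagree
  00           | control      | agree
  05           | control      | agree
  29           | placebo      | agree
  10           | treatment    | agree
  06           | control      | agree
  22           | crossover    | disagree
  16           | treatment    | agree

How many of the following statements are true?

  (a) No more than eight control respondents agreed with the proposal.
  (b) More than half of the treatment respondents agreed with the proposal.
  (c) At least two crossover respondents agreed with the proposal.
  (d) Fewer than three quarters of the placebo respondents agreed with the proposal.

(a) control: |A| = 9, |A ∩ B| = 8; needs |A ∩ B| ≤ 8 — true.
(b) treatment: |A| = 9, |A ∩ B| = 5; needs |A ∩ B| > |A ∖ B| — true.
(c) crossover: |A| = 7, |A ∩ B| = 1; needs |A ∩ B| ≥ 2 — false.
(d) placebo: |A| = 5, |A ∩ B| = 3; needs |A ∩ B| / |A| < 3/4 — true.

3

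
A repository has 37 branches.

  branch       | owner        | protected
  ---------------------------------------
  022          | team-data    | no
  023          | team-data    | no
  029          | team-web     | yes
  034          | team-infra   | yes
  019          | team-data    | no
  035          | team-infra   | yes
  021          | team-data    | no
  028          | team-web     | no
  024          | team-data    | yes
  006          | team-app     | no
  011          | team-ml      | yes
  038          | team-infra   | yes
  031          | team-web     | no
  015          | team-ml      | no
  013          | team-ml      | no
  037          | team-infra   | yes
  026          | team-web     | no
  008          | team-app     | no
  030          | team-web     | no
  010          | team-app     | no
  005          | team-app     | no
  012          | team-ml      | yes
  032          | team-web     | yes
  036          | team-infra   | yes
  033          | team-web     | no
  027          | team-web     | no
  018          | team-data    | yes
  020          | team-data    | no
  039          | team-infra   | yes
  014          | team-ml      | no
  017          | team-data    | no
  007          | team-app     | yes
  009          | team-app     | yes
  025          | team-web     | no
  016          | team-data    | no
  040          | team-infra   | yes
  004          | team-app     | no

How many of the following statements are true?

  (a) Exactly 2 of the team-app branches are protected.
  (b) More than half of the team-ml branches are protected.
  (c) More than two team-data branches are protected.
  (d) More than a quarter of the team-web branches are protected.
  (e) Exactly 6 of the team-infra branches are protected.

1

(a) team-app: |A| = 7, |A ∩ B| = 2; needs |A ∩ B| = 2 — true.
(b) team-ml: |A| = 5, |A ∩ B| = 2; needs |A ∩ B| > |A ∖ B| — false.
(c) team-data: |A| = 9, |A ∩ B| = 2; needs |A ∩ B| > 2 — false.
(d) team-web: |A| = 9, |A ∩ B| = 2; needs |A ∩ B| / |A| > 1/4 — false.
(e) team-infra: |A| = 7, |A ∩ B| = 7; needs |A ∩ B| = 6 — false.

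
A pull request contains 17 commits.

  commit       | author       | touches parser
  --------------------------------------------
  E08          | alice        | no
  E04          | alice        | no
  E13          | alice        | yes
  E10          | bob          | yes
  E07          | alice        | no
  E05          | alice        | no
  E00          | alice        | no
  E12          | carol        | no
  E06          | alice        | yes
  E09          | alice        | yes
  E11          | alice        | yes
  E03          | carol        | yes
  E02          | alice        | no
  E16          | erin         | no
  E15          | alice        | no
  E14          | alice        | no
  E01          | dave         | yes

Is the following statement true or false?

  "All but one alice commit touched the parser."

Truth condition: |A ∖ B| = 1.
A (the restrictor) = {E08, E04, E13, E07, E05, E00, E06, E09, E11, E02, E15, E14}, |A| = 12.
A ∖ B = {E08, E04, E07, E05, E00, E02, E15, E14}, so |A ∖ B| = 8.
|A ∖ B| = 8, so the statement is false.

False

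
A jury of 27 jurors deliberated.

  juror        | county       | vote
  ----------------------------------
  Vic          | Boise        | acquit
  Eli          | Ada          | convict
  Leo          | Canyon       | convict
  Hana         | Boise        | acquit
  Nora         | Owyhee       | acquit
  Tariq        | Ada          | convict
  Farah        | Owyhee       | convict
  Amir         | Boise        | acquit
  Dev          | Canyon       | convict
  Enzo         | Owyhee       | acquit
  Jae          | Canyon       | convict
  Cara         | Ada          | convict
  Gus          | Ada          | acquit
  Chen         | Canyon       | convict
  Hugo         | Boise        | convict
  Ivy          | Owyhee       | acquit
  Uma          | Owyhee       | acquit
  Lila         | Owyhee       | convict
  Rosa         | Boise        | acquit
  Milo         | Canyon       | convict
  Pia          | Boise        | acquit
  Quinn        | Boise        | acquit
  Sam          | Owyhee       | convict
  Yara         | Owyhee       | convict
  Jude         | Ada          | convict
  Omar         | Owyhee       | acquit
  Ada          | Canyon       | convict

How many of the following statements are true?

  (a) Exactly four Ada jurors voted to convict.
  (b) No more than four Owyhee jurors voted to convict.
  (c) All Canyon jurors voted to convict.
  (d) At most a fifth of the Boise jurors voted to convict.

4

(a) Ada: |A| = 5, |A ∩ B| = 4; needs |A ∩ B| = 4 — true.
(b) Owyhee: |A| = 9, |A ∩ B| = 4; needs |A ∩ B| ≤ 4 — true.
(c) Canyon: |A| = 6, |A ∩ B| = 6; needs A ⊆ B, i.e. every element of A is in B (|A ∖ B| = 0) — true.
(d) Boise: |A| = 7, |A ∩ B| = 1; needs |A ∩ B| / |A| ≤ 1/5 — true.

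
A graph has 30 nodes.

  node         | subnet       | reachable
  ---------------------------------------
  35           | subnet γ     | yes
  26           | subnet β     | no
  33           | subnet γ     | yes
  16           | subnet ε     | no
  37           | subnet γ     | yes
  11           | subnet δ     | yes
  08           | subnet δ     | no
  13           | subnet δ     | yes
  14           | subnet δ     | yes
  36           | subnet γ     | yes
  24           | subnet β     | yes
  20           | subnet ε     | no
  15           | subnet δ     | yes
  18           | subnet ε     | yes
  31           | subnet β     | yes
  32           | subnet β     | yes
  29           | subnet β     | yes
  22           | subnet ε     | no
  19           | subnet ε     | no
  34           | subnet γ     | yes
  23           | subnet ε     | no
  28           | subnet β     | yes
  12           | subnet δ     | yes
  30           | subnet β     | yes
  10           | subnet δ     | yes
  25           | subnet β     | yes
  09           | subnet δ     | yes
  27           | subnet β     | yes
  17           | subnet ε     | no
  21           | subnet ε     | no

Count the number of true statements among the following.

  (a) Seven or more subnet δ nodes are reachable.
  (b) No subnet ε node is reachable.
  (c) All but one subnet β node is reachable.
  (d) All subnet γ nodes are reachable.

3

(a) subnet δ: |A| = 8, |A ∩ B| = 7; needs |A ∩ B| ≥ 7 — true.
(b) subnet ε: |A| = 8, |A ∩ B| = 1; needs A ∩ B = ∅ (|A ∩ B| = 0) — false.
(c) subnet β: |A| = 9, |A ∩ B| = 8; needs |A ∖ B| = 1 — true.
(d) subnet γ: |A| = 5, |A ∩ B| = 5; needs A ⊆ B, i.e. every element of A is in B (|A ∖ B| = 0) — true.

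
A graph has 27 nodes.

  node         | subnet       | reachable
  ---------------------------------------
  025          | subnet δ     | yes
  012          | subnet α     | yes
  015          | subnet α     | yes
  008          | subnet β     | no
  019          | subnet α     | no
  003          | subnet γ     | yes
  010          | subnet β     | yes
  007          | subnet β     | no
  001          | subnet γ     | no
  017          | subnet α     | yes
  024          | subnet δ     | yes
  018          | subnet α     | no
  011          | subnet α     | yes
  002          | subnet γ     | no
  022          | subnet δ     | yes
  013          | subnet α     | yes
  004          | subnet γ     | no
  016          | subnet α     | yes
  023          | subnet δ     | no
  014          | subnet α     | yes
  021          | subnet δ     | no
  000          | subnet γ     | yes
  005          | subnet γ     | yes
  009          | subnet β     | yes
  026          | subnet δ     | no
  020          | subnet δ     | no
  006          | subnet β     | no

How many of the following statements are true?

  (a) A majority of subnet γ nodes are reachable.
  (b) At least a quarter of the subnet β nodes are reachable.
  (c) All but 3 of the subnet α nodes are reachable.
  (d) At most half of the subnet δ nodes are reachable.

(a) subnet γ: |A| = 6, |A ∩ B| = 3; needs |A ∩ B| > |A ∖ B| — false.
(b) subnet β: |A| = 5, |A ∩ B| = 2; needs |A ∩ B| / |A| ≥ 1/4 — true.
(c) subnet α: |A| = 9, |A ∩ B| = 7; needs |A ∖ B| = 3 — false.
(d) subnet δ: |A| = 7, |A ∩ B| = 3; needs |A ∩ B| ≤ |A ∖ B| — true.

2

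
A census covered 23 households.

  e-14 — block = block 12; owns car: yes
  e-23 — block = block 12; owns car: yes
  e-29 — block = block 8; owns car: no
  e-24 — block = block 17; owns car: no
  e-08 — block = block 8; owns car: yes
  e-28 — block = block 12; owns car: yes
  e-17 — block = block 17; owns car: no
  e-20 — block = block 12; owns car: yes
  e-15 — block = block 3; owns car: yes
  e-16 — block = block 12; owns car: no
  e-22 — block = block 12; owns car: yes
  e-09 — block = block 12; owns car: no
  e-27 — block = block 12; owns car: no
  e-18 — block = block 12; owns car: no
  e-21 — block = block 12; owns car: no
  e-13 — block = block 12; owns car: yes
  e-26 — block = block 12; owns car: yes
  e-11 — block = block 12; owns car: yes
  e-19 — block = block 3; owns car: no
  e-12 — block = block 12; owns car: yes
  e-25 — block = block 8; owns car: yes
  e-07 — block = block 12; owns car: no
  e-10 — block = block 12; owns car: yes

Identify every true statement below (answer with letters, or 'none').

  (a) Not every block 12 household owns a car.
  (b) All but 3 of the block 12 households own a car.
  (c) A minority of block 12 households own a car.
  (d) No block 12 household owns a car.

(a)

|A| = 16, |A ∩ B| = 10, |A ∖ B| = 6.
(a) A ⊄ B (|A ∖ B| ≥ 1): holds.
(b) |A ∖ B| = 3: fails.
(c) |A ∩ B| < |A ∖ B|: fails.
(d) A ∩ B = ∅ (|A ∩ B| = 0): fails.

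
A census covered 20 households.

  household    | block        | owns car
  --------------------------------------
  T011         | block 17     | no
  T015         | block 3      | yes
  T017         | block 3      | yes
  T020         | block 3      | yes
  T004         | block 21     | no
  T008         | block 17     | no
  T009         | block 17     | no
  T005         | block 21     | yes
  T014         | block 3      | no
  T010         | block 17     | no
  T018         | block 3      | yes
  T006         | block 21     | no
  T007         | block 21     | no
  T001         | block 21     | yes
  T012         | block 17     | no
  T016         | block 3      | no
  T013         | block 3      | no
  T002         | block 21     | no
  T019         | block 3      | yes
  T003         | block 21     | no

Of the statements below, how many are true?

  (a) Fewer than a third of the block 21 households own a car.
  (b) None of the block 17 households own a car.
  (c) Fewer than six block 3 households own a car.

3

(a) block 21: |A| = 7, |A ∩ B| = 2; needs |A ∩ B| / |A| < 1/3 — true.
(b) block 17: |A| = 5, |A ∩ B| = 0; needs A ∩ B = ∅ (|A ∩ B| = 0) — true.
(c) block 3: |A| = 8, |A ∩ B| = 5; needs |A ∩ B| < 6 — true.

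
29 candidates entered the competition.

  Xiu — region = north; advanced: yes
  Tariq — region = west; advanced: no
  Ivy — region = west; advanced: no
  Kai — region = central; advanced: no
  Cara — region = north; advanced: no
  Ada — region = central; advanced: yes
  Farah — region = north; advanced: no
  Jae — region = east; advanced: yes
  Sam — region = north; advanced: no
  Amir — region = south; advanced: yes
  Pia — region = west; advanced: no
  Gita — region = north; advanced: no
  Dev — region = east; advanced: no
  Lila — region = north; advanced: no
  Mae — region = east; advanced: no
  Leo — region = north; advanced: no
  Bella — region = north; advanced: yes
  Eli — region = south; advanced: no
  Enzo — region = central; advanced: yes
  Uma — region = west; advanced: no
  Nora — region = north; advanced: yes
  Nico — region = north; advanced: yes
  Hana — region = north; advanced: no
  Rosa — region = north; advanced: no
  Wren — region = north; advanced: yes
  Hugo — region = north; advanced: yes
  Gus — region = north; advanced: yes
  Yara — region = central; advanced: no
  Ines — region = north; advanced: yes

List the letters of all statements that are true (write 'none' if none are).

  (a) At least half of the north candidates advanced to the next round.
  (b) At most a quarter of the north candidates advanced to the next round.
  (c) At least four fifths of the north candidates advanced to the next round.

(a)

|A| = 16, |A ∩ B| = 8, |A ∖ B| = 8.
(a) |A ∩ B| ≥ |A ∖ B|: holds.
(b) |A ∩ B| / |A| ≤ 1/4: fails.
(c) |A ∩ B| / |A| ≥ 4/5: fails.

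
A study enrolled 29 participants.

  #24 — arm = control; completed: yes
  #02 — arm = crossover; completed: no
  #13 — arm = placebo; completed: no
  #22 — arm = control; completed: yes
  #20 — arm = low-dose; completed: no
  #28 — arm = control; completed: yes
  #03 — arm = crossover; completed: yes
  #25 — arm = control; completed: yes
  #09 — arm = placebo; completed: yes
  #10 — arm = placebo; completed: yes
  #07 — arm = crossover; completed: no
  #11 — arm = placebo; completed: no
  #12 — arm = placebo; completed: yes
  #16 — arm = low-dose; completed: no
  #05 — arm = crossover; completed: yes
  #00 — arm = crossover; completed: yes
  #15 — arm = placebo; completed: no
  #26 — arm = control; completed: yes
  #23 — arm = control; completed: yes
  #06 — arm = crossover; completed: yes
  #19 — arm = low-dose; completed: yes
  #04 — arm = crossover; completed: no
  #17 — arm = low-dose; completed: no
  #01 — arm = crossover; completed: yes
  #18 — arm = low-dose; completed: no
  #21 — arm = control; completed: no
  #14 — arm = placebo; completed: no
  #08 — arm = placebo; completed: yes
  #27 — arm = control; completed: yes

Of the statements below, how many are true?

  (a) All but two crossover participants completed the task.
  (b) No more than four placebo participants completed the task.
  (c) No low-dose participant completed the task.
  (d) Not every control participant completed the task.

2

(a) crossover: |A| = 8, |A ∩ B| = 5; needs |A ∖ B| = 2 — false.
(b) placebo: |A| = 8, |A ∩ B| = 4; needs |A ∩ B| ≤ 4 — true.
(c) low-dose: |A| = 5, |A ∩ B| = 1; needs A ∩ B = ∅ (|A ∩ B| = 0) — false.
(d) control: |A| = 8, |A ∩ B| = 7; needs A ⊄ B (|A ∖ B| ≥ 1) — true.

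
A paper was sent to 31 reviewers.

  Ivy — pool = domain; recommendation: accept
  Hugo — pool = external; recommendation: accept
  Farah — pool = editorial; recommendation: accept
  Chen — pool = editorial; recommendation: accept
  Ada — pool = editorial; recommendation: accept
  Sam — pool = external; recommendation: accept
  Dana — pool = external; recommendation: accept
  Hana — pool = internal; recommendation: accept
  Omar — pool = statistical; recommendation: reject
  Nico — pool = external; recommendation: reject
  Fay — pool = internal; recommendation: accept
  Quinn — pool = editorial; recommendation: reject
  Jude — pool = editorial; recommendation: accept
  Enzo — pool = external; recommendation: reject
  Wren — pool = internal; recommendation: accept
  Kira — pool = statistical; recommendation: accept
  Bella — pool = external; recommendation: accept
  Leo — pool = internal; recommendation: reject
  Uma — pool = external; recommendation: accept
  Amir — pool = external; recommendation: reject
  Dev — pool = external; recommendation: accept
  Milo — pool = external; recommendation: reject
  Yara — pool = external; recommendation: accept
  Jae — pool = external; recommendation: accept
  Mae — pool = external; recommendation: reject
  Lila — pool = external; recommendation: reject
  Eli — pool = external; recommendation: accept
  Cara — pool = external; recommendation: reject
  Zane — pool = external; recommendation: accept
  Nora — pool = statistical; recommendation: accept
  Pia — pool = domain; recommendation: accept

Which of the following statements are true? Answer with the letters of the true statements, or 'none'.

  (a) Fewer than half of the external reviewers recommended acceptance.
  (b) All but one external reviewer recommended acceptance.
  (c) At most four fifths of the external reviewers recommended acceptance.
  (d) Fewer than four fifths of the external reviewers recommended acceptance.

(c), (d)

|A| = 17, |A ∩ B| = 10, |A ∖ B| = 7.
(a) |A ∩ B| < |A ∖ B|: fails.
(b) |A ∖ B| = 1: fails.
(c) |A ∩ B| / |A| ≤ 4/5: holds.
(d) |A ∩ B| / |A| < 4/5: holds.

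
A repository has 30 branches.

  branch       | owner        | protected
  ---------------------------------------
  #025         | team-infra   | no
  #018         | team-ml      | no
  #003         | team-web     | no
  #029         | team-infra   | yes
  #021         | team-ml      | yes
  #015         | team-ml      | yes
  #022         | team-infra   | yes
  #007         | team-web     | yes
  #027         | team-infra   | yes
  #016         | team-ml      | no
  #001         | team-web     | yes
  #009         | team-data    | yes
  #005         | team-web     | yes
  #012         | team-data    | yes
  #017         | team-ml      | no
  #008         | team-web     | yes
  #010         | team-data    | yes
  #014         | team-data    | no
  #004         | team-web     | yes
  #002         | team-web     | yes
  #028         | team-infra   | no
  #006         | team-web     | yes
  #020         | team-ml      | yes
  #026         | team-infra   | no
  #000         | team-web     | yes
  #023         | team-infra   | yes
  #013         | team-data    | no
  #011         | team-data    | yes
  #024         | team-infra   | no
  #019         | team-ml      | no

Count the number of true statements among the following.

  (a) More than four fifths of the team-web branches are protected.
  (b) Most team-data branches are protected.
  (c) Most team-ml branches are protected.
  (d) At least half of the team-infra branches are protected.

3

(a) team-web: |A| = 9, |A ∩ B| = 8; needs |A ∩ B| / |A| > 4/5 — true.
(b) team-data: |A| = 6, |A ∩ B| = 4; needs |A ∩ B| > |A ∖ B| — true.
(c) team-ml: |A| = 7, |A ∩ B| = 3; needs |A ∩ B| > |A ∖ B| — false.
(d) team-infra: |A| = 8, |A ∩ B| = 4; needs |A ∩ B| ≥ |A ∖ B| — true.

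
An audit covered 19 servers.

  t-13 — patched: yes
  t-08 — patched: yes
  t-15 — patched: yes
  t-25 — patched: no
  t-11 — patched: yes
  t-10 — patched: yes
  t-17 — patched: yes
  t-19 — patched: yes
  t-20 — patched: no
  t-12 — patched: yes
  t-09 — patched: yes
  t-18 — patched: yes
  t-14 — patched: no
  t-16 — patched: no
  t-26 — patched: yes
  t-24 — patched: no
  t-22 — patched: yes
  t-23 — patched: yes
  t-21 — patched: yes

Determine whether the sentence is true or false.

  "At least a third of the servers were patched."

True

'At least a third of the servers were patched' holds iff |A ∩ B| / |A| ≥ 1/3.
|A| = 19, |A ∩ B| = 14, |A ∖ B| = 5.
|A ∩ B|/|A| = 14/19, so the statement is true.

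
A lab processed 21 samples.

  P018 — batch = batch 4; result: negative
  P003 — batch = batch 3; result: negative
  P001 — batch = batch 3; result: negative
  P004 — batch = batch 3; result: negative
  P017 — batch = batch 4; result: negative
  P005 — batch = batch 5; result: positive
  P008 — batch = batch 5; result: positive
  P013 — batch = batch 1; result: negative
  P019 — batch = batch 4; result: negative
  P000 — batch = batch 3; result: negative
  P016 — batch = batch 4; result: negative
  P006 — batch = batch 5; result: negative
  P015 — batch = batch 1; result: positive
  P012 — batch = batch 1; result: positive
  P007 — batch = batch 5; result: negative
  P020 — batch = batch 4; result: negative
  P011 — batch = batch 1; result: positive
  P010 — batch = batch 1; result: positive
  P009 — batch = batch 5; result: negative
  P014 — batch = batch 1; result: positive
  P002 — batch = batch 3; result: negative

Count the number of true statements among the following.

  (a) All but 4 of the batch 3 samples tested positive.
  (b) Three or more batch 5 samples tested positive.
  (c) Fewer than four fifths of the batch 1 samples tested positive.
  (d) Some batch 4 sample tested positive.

(a) batch 3: |A| = 5, |A ∩ B| = 0; needs |A ∖ B| = 4 — false.
(b) batch 5: |A| = 5, |A ∩ B| = 2; needs |A ∩ B| ≥ 3 — false.
(c) batch 1: |A| = 6, |A ∩ B| = 5; needs |A ∩ B| / |A| < 4/5 — false.
(d) batch 4: |A| = 5, |A ∩ B| = 0; needs A ∩ B ≠ ∅ (|A ∩ B| ≥ 1) — false.

0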